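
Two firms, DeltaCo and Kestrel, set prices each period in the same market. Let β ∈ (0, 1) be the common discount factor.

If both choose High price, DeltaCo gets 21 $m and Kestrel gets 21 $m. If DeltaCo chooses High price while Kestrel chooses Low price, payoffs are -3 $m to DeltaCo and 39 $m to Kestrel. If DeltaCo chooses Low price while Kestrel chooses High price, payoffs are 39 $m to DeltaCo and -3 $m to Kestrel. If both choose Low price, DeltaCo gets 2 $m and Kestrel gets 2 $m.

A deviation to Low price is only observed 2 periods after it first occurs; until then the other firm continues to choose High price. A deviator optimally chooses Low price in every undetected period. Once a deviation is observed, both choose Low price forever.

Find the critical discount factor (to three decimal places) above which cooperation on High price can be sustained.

0.697

Deviating for the 2 undetected periods gains 39−21 = 18 per period over cooperation, then loses 21−2 = 19 per period forever once punishment starts.
Gain: 18(1 + β + … + β^1); loss: 19·β^2/(1−β).
No profitable deviation ⇔ 18(1−β^2) ≤ 19·β^2, i.e. β^2 ≥ 18/(18+19) = 18/37.
Hence β ≥ (18/37)^(1/2) ≈ 0.697.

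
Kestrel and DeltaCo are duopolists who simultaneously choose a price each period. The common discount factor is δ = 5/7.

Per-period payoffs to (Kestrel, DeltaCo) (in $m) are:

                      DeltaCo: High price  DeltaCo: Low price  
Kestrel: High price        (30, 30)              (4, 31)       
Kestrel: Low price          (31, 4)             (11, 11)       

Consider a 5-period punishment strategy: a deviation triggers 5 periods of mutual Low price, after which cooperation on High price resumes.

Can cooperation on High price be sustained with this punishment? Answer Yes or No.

Yes

IC: δ+…+δ^5 ≥ (31−30)/(30−11) = 1/19.
At δ = 5/7: partial sum = 2.0352 ≥ 0.0526. Cooperation sustainable.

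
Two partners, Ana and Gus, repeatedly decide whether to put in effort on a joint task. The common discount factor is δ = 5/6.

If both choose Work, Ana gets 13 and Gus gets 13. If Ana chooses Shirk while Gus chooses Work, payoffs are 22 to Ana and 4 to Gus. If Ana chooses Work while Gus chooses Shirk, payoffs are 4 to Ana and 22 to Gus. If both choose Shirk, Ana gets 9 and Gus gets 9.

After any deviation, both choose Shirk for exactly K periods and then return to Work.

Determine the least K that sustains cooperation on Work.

IC: δ(1−δ^K)/(1−δ) ≥ (22−13)/(13−9) = 9/4.
With δ = 5/6: need 1 − δ^K ≥ 9/4·(1−5/6)/(5/6), i.e. δ^K ≤ 0.5500.
Since (5/6)^3 = 0.5787 and (5/6)^4 = 0.4823, the smallest such K is 4.

4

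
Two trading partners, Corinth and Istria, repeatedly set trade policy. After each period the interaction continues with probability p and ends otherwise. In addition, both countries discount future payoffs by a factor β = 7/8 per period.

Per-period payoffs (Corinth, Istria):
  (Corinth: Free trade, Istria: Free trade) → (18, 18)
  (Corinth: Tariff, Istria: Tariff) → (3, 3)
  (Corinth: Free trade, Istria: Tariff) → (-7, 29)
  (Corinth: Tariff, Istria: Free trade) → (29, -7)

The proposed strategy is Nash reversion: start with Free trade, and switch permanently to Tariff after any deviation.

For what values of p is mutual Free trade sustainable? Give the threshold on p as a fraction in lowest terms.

With continuation probability p and discount β, the effective per-period discount factor is βp.
Grim-trigger IC: βp ≥ (29−18)/(29−3) = 11/26.
So p ≥ (11/26)/(7/8) = 44/91.

44/91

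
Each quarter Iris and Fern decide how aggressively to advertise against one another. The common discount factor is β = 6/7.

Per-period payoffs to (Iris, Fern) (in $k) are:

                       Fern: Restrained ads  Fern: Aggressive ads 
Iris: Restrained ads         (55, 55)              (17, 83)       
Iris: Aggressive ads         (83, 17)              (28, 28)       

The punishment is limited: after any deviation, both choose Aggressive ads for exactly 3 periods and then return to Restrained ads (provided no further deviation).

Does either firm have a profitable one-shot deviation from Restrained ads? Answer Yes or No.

No

Comparing payoff streams over the 4 periods until play realigns: cooperate → 55(1+β+…+β^3); deviate → 83 + 28(β+…+β^3).
Cooperation is sustained iff (55−28)(β+…+β^3) ≥ 83−55.
β+…+β^3 = 6/7·(1−(6/7)^3)/(1−6/7) = 2.2216, and (83−55)/(55−28) = 1.0370.
2.2216 ≥ 1.0370, so cooperation is sustainable.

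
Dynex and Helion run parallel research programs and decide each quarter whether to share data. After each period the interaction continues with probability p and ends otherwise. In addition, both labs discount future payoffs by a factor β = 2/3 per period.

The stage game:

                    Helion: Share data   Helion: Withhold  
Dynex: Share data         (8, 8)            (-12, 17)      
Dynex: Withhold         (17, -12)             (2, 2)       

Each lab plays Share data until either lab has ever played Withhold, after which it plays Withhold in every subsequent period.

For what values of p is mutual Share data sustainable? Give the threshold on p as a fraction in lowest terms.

9/10

With continuation probability p and discount β, the effective per-period discount factor is βp.
Grim-trigger IC: βp ≥ (17−8)/(17−2) = 3/5.
So p ≥ (3/5)/(2/3) = 9/10.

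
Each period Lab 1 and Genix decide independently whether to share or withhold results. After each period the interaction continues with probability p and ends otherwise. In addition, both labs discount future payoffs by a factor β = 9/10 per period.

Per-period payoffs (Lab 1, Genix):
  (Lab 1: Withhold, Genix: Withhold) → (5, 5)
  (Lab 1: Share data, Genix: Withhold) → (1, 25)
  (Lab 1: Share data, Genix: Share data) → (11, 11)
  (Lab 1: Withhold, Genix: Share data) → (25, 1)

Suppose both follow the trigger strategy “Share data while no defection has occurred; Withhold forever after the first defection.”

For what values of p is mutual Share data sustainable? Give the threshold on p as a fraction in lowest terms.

7/9

With continuation probability p and discount β, the effective per-period discount factor is βp.
Grim-trigger IC: βp ≥ (25−11)/(25−5) = 7/10.
So p ≥ (7/10)/(9/10) = 7/9.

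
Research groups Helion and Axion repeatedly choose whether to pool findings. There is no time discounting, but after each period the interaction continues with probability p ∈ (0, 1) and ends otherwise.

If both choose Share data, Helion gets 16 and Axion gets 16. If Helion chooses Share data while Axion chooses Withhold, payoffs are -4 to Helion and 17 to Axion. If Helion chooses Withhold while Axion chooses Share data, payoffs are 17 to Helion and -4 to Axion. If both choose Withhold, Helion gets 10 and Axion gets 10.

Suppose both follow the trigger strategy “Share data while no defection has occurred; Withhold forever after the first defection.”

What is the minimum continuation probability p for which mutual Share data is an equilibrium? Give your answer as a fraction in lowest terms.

Expected cooperation value is 16 + p·16 + p²·16 + … = 16/(1−p); deviation gives 17 + p·10/(1−p).
16 ≥ 17(1−p) + 10p ⇒ 7p ≥ 1 ⇒ p ≥ 1/7.

1/7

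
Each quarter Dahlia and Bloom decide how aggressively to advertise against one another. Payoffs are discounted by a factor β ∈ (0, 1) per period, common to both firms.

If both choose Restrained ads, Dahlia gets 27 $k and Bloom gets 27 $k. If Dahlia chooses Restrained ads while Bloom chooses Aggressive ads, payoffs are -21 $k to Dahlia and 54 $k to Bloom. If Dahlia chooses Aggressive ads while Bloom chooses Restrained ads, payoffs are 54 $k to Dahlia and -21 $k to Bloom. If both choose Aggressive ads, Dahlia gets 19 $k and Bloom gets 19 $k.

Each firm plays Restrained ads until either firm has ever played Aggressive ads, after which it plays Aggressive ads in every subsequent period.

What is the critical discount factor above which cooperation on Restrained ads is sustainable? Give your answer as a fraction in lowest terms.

Cooperation forever yields 27 each period: 27/(1−β).
Deviating yields 54 once, then 19 forever: 54 + 19β/(1−β).
No profitable deviation requires 27/(1−β) ≥ 54 + 19β/(1−β).
Multiplying by (1−β): 27 ≥ 54(1−β) + 19β = 54 − 35β.
So 35β ≥ 27, i.e. β ≥ 27/35.

27/35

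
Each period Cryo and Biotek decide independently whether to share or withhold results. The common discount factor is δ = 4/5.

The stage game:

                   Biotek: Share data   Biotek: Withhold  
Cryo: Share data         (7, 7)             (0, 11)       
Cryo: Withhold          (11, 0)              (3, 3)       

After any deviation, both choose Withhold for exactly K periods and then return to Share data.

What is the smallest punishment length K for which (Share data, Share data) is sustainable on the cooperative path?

2

No profitable deviation requires (7−3)(δ+…+δ^K) ≥ 11−7, i.e. δ+…+δ^K ≥ 1 ≈ 1.0000.
With δ = 4/5, the partial sums are K=1: 0.8000, K=2: 1.4400.
K = 2 is the first length at which the sum reaches 1.0000.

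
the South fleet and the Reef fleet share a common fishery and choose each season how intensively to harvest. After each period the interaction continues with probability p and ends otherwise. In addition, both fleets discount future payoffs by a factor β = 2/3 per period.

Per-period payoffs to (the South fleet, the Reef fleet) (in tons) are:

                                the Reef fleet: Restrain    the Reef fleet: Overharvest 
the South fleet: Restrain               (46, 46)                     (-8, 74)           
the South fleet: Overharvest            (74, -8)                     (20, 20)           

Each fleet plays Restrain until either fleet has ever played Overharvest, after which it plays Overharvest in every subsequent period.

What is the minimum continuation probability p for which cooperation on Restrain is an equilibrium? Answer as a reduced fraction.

7/9

Expected continuation weight on next period's payoff is β·p = 2/3·p, which plays the role of the discount factor.
Cooperation requires 2/3·p ≥ (74−46)/(74−20) = 14/27, hence p ≥ 7/9.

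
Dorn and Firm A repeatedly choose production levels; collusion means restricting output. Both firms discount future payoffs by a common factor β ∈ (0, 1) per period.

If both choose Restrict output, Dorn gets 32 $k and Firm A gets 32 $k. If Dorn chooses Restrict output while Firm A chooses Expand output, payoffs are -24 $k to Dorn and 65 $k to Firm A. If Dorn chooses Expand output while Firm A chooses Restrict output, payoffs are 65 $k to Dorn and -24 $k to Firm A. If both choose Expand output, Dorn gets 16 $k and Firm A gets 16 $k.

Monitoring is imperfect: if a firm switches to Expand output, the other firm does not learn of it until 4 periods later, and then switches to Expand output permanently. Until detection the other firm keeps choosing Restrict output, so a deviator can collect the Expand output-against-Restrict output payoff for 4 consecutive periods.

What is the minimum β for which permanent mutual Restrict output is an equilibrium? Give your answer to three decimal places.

Deviating for the 4 undetected periods gains 65−32 = 33 per period over cooperation, then loses 32−16 = 16 per period forever once punishment starts.
Gain: 33(1 + β + … + β^3); loss: 16·β^4/(1−β).
No profitable deviation ⇔ 33(1−β^4) ≤ 16·β^4, i.e. β^4 ≥ 33/(33+16) = 33/49.
Hence β ≥ (33/49)^(1/4) ≈ 0.906.

0.906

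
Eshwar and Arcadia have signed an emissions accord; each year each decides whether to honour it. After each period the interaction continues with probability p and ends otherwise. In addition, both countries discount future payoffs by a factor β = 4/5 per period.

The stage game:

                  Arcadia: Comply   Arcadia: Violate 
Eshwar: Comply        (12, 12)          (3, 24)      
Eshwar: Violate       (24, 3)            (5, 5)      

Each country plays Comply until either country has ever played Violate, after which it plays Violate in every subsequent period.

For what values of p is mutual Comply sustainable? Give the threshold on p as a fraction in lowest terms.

With continuation probability p and discount β, the effective per-period discount factor is βp.
Grim-trigger IC: βp ≥ (24−12)/(24−5) = 12/19.
So p ≥ (12/19)/(4/5) = 15/19.

15/19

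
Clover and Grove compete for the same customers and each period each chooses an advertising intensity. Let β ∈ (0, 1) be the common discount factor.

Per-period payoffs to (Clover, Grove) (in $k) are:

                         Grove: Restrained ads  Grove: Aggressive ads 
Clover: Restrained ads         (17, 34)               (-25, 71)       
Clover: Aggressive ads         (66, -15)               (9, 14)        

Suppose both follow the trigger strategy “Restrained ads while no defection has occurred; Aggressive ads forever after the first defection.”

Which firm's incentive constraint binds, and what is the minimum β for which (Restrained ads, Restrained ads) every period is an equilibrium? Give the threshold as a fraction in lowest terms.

For Clover: deviation gain 66−17 = 49, per-period punishment loss 17−9 = 8. IC gives β ≥ 49/57.
For Grove: gain 37, loss 20 per period, so β ≥ 37/57.
The tighter constraint is Clover's, so cooperation needs β ≥ 49/57.

Clover; β ≥ 49/57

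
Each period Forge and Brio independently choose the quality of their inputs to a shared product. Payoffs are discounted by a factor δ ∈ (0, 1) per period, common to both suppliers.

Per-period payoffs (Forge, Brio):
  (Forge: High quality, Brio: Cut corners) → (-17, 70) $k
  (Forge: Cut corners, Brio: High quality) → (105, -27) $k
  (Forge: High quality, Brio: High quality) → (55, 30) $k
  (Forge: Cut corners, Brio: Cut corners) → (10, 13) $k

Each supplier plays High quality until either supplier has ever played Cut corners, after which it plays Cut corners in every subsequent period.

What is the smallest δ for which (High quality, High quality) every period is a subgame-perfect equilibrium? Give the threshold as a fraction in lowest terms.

40/57

Forge: cooperation gives 55 each period; deviation gives 105 once then 10 forever.
  55/(1−δ) ≥ 105 + 10δ/(1−δ) ⇒ δ ≥ 50/95 = 10/19.
Brio: cooperation gives 30 each period; deviation gives 70 once then 13 forever.
  δ ≥ 40/57.
Both must hold, so the binding constraint is Brio's: δ ≥ 40/57.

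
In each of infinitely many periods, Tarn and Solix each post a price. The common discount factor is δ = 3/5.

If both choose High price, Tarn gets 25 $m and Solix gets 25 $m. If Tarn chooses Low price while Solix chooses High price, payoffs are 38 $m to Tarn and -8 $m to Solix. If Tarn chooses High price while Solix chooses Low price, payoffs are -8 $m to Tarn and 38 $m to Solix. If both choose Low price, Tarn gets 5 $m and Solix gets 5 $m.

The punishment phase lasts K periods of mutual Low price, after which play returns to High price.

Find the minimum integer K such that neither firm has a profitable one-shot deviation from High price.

IC: δ(1−δ^K)/(1−δ) ≥ (38−25)/(25−5) = 13/20.
With δ = 3/5: need 1 − δ^K ≥ 13/20·(1−3/5)/(3/5), i.e. δ^K ≤ 0.5667.
Since (3/5)^1 = 0.6000 and (3/5)^2 = 0.3600, the smallest such K is 2.

2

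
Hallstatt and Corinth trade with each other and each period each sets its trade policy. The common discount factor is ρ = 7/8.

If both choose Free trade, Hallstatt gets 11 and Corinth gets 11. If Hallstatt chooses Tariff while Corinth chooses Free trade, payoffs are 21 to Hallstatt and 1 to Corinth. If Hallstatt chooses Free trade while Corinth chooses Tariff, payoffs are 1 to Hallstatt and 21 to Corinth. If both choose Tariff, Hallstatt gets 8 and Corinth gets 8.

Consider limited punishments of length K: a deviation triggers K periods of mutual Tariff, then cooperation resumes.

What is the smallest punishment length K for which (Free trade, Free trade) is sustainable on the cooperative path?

5

No profitable deviation requires (11−8)(ρ+…+ρ^K) ≥ 21−11, i.e. ρ+…+ρ^K ≥ 10/3 ≈ 3.3333.
With ρ = 7/8, the partial sums are K=1: 0.8750, K=2: 1.6406, K=3: 2.3105, K=4: 2.8967, K=5: 3.4096.
K = 5 is the first length at which the sum reaches 3.3333.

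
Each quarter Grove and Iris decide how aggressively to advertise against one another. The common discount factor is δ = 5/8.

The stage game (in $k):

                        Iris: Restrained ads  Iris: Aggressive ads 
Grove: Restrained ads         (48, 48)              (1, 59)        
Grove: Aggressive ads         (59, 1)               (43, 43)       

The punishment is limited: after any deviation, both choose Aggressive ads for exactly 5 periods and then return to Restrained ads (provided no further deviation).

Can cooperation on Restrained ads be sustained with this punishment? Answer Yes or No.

IC: δ+…+δ^5 ≥ (59−48)/(48−43) = 11/5.
At δ = 5/8: partial sum = 1.5077 < 2.2000. Cooperation not sustainable.

No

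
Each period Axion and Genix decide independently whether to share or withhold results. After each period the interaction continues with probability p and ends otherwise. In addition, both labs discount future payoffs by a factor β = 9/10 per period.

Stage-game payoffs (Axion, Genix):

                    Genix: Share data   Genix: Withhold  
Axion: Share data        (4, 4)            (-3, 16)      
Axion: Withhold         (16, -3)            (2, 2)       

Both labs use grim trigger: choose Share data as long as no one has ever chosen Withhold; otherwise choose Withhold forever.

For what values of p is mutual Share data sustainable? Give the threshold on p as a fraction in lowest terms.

20/21

Expected continuation weight on next period's payoff is β·p = 9/10·p, which plays the role of the discount factor.
Cooperation requires 9/10·p ≥ (16−4)/(16−2) = 6/7, hence p ≥ 20/21.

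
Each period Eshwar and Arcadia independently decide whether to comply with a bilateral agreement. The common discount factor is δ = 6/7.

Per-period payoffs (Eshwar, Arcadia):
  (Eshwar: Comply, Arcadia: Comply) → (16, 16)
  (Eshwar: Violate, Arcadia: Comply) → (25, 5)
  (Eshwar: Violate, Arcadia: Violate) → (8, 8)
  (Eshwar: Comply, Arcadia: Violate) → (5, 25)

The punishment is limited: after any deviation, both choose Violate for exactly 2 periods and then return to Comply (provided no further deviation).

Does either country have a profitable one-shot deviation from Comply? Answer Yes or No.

No

A one-shot deviation gives 25 now, then 8 for 2 periods, then back to 16.
Gain from deviating: (25−16) today; loss: (16−8) in each of the next 2 periods.
No-deviation condition: (16−8)(δ+…+δ^2) ≥ 25−16, i.e. δ+…+δ^2 ≥ 9/8.
At δ = 6/7: δ+…+δ^2 = 1.5918 ≥ 1.1250.
So cooperation is sustainable.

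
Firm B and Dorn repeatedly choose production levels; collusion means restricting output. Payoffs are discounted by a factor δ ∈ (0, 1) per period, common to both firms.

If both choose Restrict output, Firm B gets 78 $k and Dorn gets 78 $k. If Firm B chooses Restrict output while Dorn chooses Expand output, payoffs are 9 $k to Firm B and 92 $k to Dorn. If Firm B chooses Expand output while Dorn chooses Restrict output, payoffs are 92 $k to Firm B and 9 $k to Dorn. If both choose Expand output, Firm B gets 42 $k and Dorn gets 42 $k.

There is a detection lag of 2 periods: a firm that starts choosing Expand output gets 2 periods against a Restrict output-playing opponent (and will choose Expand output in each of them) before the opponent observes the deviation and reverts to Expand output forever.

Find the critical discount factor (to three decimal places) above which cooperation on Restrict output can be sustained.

A deviator earns 92 for 2 periods, then 42 forever; cooperating earns 78 forever. Multiplying the IC by (1−δ):
78 ≥ 92(1−δ^2) + 42δ^2, so 50·δ^2 ≥ 14 and δ^2 ≥ 7/25.
δ ≥ (7/25)^(1/2) ≈ 0.529.

0.529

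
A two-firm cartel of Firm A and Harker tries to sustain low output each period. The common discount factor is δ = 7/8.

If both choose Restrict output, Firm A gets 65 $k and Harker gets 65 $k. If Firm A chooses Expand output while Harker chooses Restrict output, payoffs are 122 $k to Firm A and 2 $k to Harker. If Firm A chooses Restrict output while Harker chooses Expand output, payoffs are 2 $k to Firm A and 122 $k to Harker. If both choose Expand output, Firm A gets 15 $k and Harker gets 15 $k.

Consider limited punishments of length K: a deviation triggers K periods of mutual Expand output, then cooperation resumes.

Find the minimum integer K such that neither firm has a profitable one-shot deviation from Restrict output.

No profitable deviation requires (65−15)(δ+…+δ^K) ≥ 122−65, i.e. δ+…+δ^K ≥ 57/50 ≈ 1.1400.
With δ = 7/8, the partial sums are K=1: 0.8750, K=2: 1.6406.
K = 2 is the first length at which the sum reaches 1.1400.

2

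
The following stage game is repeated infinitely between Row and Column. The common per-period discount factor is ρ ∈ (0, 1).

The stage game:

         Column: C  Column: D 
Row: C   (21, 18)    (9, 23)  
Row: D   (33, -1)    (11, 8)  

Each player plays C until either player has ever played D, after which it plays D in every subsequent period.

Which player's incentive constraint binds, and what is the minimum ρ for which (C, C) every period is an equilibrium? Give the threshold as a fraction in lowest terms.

Row; ρ ≥ 6/11

For Row: deviation gain 33−21 = 12, per-period punishment loss 21−11 = 10. IC gives ρ ≥ 12/22 = 6/11.
For Column: gain 5, loss 10 per period, so ρ ≥ 5/15 = 1/3.
The tighter constraint is Row's, so cooperation needs ρ ≥ 6/11.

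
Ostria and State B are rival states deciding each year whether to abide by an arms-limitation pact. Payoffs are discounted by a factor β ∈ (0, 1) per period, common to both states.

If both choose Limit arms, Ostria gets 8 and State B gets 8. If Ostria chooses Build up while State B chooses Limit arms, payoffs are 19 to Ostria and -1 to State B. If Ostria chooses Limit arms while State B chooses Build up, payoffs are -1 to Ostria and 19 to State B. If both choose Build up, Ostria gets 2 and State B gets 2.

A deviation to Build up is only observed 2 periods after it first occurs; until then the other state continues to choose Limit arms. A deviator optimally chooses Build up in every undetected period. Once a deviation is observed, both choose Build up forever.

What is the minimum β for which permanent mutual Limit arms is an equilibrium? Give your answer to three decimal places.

A deviator earns 19 for 2 periods, then 2 forever; cooperating earns 8 forever. Multiplying the IC by (1−β):
8 ≥ 19(1−β^2) + 2β^2, so 17·β^2 ≥ 11 and β^2 ≥ 11/17.
β ≥ (11/17)^(1/2) ≈ 0.804.

0.804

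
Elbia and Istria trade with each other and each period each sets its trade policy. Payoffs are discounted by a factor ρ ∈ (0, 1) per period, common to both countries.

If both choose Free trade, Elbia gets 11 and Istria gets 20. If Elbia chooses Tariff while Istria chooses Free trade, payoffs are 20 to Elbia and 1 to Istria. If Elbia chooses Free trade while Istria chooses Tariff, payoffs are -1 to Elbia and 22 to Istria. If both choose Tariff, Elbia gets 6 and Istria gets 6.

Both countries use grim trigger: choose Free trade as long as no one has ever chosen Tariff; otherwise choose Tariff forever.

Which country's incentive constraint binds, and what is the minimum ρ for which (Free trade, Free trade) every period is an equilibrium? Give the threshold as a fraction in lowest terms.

Elbia; ρ ≥ 9/14

Elbia's threshold: (20−11)/(20−6) = 9/14.
Istria's threshold: (22−20)/(22−6) = 1/8.
9/14 > 1/8, so Elbia binds and ρ* = 9/14.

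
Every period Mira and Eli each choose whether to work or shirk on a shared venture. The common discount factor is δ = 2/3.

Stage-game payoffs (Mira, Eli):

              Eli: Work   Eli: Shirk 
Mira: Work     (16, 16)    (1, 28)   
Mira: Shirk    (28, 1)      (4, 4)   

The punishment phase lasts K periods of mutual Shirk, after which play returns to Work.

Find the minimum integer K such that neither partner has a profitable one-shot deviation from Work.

Need Σ_{k=1}^{K} δ^k ≥ (28−16)/(16−4) = 1.0000 at δ = 2/3.
At K = 1 the sum is 0.6667 < 1.0000; at K = 2 it is 1.1111 ≥ 1.0000.
So the minimum punishment length is K = 2.

2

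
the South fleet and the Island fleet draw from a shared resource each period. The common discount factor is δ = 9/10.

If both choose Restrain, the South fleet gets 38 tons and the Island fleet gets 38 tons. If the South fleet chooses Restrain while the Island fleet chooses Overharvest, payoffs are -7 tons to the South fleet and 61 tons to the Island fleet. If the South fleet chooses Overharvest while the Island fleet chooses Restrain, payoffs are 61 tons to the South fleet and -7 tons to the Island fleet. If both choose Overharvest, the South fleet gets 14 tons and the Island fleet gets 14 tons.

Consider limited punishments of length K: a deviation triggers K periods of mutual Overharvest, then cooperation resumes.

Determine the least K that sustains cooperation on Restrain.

IC: δ(1−δ^K)/(1−δ) ≥ (61−38)/(38−14) = 23/24.
With δ = 9/10: need 1 − δ^K ≥ 23/24·(1−9/10)/(9/10), i.e. δ^K ≤ 0.8935.
Since (9/10)^1 = 0.9000 and (9/10)^2 = 0.8100, the smallest such K is 2.

2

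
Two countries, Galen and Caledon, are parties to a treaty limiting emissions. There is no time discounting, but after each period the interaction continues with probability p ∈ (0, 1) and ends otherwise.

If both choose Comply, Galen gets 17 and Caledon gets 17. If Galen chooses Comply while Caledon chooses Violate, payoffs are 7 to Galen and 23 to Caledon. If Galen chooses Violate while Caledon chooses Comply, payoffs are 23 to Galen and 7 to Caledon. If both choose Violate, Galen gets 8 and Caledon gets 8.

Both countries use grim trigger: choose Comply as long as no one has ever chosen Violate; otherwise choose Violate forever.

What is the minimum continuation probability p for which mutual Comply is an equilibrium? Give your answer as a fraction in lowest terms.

2/5

With no time discounting, the continuation probability p plays the role of the discount factor.
Grim-trigger IC: 17/(1−p) ≥ 23 + 8p/(1−p) ⇒ p ≥ (23−17)/(23−8) = 2/5.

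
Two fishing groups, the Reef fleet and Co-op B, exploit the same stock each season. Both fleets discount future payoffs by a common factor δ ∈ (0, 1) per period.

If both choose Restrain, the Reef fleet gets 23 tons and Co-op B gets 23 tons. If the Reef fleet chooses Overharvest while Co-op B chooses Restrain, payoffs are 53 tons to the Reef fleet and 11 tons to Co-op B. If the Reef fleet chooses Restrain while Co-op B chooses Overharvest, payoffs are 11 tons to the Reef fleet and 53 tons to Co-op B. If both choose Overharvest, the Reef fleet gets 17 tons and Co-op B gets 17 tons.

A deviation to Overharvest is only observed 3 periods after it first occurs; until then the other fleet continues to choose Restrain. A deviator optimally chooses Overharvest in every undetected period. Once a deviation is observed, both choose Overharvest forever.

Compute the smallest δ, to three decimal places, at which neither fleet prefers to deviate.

0.941

A deviator earns 53 for 3 periods, then 17 forever; cooperating earns 23 forever. Multiplying the IC by (1−δ):
23 ≥ 53(1−δ^3) + 17δ^3, so 36·δ^3 ≥ 30 and δ^3 ≥ 5/6.
δ ≥ (5/6)^(1/3) ≈ 0.941.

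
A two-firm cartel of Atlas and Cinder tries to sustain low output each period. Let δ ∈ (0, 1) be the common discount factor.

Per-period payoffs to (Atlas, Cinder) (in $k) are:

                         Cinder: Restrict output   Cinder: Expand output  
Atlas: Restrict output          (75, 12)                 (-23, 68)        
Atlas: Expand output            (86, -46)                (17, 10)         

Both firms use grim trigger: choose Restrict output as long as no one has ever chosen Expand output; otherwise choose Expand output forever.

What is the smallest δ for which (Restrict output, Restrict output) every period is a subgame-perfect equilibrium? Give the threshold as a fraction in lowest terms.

Atlas's threshold: (86−75)/(86−17) = 11/69.
Cinder's threshold: (68−12)/(68−10) = 28/29.
11/69 < 28/29, so Cinder binds and δ* = 28/29.

28/29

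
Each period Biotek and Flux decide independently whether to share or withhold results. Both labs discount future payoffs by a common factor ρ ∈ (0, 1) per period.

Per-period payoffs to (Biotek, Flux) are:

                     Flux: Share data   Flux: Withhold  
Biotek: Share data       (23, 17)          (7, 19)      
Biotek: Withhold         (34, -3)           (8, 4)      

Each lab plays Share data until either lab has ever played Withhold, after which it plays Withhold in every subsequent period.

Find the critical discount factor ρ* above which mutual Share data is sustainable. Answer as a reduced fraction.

11/26

Biotek's threshold: (34−23)/(34−8) = 11/26.
Flux's threshold: (19−17)/(19−4) = 2/15.
11/26 > 2/15, so Biotek binds and ρ* = 11/26.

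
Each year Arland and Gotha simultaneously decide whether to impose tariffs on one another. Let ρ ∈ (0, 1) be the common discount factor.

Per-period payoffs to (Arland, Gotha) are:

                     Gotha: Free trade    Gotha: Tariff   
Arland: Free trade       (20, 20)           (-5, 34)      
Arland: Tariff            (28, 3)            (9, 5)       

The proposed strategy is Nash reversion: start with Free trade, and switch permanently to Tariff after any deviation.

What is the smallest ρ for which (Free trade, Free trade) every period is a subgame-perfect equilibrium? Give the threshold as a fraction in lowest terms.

For Arland: deviation gain 28−20 = 8, per-period punishment loss 20−9 = 11. IC gives ρ ≥ 8/19.
For Gotha: gain 14, loss 15 per period, so ρ ≥ 14/29.
The tighter constraint is Gotha's, so cooperation needs ρ ≥ 14/29.

14/29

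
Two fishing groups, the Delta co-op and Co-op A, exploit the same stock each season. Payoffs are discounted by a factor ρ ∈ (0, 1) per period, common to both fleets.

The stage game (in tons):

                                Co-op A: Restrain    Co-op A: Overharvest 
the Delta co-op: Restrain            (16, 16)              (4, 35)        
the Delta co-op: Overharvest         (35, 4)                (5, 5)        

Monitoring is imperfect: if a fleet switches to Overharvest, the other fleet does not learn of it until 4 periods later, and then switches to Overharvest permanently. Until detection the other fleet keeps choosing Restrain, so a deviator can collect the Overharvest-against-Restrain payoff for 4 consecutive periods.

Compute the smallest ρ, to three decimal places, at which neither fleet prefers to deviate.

Deviating for the 4 undetected periods gains 35−16 = 19 per period over cooperation, then loses 16−5 = 11 per period forever once punishment starts.
Gain: 19(1 + ρ + … + ρ^3); loss: 11·ρ^4/(1−ρ).
No profitable deviation ⇔ 19(1−ρ^4) ≤ 11·ρ^4, i.e. ρ^4 ≥ 19/(19+11) = 19/30.
Hence ρ ≥ (19/30)^(1/4) ≈ 0.892.

0.892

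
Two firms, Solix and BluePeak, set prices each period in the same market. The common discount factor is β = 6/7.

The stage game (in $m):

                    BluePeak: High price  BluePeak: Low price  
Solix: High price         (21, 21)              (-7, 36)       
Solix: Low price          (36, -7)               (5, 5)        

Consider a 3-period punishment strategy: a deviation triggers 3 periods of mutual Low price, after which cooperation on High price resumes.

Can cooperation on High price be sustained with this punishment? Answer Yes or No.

IC: β+…+β^3 ≥ (36−21)/(21−5) = 15/16.
At β = 6/7: partial sum = 2.2216 ≥ 0.9375. Cooperation sustainable.

Yes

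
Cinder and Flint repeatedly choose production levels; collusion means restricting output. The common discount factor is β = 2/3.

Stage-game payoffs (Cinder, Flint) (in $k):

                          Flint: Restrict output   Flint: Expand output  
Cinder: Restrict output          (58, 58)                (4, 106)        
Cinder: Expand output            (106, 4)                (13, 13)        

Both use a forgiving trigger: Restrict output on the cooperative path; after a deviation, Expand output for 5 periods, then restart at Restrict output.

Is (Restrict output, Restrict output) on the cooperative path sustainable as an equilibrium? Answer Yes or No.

Comparing payoff streams over the 6 periods until play realigns: cooperate → 58(1+β+…+β^5); deviate → 106 + 13(β+…+β^5).
Cooperation is sustained iff (58−13)(β+…+β^5) ≥ 106−58.
β+…+β^5 = 2/3·(1−(2/3)^5)/(1−2/3) = 1.7366, and (106−58)/(58−13) = 1.0667.
1.7366 ≥ 1.0667, so cooperation is sustainable.

Yes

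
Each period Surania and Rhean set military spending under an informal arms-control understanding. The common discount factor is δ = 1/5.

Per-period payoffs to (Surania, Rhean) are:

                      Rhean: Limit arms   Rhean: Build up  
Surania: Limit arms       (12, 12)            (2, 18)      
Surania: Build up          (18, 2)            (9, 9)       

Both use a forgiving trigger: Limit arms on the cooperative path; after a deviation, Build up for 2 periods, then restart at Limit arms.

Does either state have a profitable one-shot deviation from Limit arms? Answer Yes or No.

A one-shot deviation gives 18 now, then 9 for 2 periods, then back to 12.
Gain from deviating: (18−12) today; loss: (12−9) in each of the next 2 periods.
No-deviation condition: (12−9)(δ+…+δ^2) ≥ 18−12, i.e. δ+…+δ^2 ≥ 2.
At δ = 1/5: δ+…+δ^2 = 0.2400 < 2.0000.
So cooperation is not sustainable.

Yes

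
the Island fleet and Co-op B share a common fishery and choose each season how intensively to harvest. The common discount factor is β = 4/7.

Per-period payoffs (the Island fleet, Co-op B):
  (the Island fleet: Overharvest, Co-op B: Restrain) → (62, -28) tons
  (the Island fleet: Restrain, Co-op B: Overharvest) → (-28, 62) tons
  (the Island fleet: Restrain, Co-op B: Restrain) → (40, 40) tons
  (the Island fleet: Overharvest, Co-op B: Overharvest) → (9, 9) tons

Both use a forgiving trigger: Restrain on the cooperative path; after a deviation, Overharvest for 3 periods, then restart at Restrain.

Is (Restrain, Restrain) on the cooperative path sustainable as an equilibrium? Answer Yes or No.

IC: β+…+β^3 ≥ (62−40)/(40−9) = 22/31.
At β = 4/7: partial sum = 1.0845 ≥ 0.7097. Cooperation sustainable.

Yes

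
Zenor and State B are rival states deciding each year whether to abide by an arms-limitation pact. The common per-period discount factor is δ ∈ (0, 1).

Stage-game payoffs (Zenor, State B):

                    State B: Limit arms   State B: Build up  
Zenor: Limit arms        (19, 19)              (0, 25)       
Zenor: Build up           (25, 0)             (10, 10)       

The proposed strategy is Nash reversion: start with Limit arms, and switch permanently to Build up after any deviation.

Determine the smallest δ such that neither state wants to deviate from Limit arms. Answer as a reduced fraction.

2/5

19/(1−δ) ≥ 25 + 10δ/(1−δ)
19 ≥ 25 − 15δ
δ ≥ 6/15 = 2/5.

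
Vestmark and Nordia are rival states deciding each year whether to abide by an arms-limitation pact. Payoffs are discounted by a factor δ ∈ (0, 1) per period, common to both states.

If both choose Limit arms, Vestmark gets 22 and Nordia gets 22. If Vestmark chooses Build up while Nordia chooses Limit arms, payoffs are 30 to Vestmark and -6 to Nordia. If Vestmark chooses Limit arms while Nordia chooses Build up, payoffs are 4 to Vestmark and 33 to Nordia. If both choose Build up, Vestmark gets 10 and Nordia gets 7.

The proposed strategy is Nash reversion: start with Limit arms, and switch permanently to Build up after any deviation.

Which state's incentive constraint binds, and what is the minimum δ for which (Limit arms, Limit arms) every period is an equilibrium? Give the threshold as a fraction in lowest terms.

For Vestmark: deviation gain 30−22 = 8, per-period punishment loss 22−10 = 12. IC gives δ ≥ 8/20 = 2/5.
For Nordia: gain 11, loss 15 per period, so δ ≥ 11/26.
The tighter constraint is Nordia's, so cooperation needs δ ≥ 11/26.

Nordia; δ ≥ 11/26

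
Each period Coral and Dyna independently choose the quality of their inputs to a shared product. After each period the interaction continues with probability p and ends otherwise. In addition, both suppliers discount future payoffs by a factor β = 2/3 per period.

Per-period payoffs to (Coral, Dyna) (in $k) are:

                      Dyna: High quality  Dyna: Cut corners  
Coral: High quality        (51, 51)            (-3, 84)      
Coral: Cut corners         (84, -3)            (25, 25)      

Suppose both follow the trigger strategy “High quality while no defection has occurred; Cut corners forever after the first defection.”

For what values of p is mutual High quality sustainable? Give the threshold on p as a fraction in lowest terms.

99/118

Expected continuation weight on next period's payoff is β·p = 2/3·p, which plays the role of the discount factor.
Cooperation requires 2/3·p ≥ (84−51)/(84−25) = 33/59, hence p ≥ 99/118.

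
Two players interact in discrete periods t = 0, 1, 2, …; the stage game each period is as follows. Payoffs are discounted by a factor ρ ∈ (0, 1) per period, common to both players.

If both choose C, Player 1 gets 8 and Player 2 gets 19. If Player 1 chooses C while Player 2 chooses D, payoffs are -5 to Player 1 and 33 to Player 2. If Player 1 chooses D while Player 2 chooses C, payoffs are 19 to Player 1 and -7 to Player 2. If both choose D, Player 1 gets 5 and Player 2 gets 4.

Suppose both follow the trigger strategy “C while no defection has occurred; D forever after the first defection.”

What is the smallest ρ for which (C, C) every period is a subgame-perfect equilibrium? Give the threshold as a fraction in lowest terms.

For Player 1: deviation gain 19−8 = 11, per-period punishment loss 8−5 = 3. IC gives ρ ≥ 11/14.
For Player 2: gain 14, loss 15 per period, so ρ ≥ 14/29.
The tighter constraint is Player 1's, so cooperation needs ρ ≥ 11/14.

11/14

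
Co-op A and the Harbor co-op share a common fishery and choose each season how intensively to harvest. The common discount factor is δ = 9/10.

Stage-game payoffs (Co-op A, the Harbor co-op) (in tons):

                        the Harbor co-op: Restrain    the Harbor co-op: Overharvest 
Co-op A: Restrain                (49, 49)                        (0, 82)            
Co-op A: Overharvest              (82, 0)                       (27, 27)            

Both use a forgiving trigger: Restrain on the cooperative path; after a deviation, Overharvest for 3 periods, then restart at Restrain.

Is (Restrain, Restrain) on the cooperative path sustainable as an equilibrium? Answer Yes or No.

A one-shot deviation gives 82 now, then 27 for 3 periods, then back to 49.
Gain from deviating: (82−49) today; loss: (49−27) in each of the next 3 periods.
No-deviation condition: (49−27)(δ+…+δ^3) ≥ 82−49, i.e. δ+…+δ^3 ≥ 3/2.
At δ = 9/10: δ+…+δ^3 = 2.4390 ≥ 1.5000.
So cooperation is sustainable.

Yes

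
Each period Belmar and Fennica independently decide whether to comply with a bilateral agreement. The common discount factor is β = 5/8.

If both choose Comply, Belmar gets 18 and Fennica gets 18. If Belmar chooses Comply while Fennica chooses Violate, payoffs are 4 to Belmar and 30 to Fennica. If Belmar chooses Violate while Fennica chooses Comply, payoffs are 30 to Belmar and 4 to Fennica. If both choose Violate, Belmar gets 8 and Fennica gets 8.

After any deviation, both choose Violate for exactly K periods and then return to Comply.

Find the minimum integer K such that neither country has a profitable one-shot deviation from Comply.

3

IC: β(1−β^K)/(1−β) ≥ (30−18)/(18−8) = 6/5.
With β = 5/8: need 1 − β^K ≥ 6/5·(1−5/8)/(5/8), i.e. β^K ≤ 0.2800.
Since (5/8)^2 = 0.3906 and (5/8)^3 = 0.2441, the smallest such K is 3.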